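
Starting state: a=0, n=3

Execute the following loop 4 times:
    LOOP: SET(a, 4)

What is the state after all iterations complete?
a=4, n=3

Iteration trace:
Start: a=0, n=3
After iteration 1: a=4, n=3
After iteration 2: a=4, n=3
After iteration 3: a=4, n=3
After iteration 4: a=4, n=3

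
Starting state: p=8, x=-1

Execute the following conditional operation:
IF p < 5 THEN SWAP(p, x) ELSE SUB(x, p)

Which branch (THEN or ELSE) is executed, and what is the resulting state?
Branch: ELSE, Final state: p=8, x=-9

Evaluating condition: p < 5
p = 8
Condition is False, so ELSE branch executes
After SUB(x, p): p=8, x=-9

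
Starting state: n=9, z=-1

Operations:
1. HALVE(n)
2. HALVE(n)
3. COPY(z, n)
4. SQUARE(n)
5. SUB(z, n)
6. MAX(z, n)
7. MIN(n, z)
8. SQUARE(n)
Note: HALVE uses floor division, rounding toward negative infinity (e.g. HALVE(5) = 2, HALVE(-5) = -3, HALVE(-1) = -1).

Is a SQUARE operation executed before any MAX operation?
Yes

First SQUARE: step 4
First MAX: step 6
Since 4 < 6, SQUARE comes first.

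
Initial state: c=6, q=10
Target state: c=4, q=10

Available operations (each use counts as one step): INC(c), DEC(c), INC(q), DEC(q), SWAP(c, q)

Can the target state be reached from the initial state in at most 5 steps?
Yes

Path (2 steps): DEC(c) → DEC(c)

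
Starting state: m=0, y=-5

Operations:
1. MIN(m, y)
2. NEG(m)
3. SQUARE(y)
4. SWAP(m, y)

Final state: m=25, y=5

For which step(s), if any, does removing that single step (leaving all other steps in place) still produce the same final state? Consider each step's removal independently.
None - removing any single step changes the final result

Testing removal of each single step:
Without step 1: final = m=25, y=0 (different)
Without step 2: final = m=25, y=-5 (different)
Without step 3: final = m=-5, y=5 (different)
Without step 4: final = m=5, y=25 (different)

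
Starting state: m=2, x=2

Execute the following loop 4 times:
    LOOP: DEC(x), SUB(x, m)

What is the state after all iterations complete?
m=2, x=-10

Iteration trace:
Start: m=2, x=2
After iteration 1: m=2, x=-1
After iteration 2: m=2, x=-4
After iteration 3: m=2, x=-7
After iteration 4: m=2, x=-10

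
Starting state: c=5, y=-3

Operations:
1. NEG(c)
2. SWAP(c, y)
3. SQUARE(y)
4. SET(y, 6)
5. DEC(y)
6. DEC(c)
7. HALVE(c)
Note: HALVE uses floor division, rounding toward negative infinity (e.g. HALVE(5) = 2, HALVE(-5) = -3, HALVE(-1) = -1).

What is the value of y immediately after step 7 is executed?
y = 5

Tracing y through execution:
Initial: y = -3
After step 1 (NEG(c)): y = -3
After step 2 (SWAP(c, y)): y = -5
After step 3 (SQUARE(y)): y = 25
After step 4 (SET(y, 6)): y = 6
After step 5 (DEC(y)): y = 5
After step 6 (DEC(c)): y = 5
After step 7 (HALVE(c)): y = 5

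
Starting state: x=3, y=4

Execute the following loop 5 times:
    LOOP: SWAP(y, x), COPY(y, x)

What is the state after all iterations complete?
x=4, y=4

Iteration trace:
Start: x=3, y=4
After iteration 1: x=4, y=4
After iteration 2: x=4, y=4
After iteration 3: x=4, y=4
After iteration 4: x=4, y=4
After iteration 5: x=4, y=4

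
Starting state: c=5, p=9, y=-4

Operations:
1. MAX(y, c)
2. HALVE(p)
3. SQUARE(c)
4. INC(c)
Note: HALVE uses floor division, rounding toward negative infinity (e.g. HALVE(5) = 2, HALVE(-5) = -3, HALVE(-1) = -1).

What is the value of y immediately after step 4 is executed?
y = 5

Tracing y through execution:
Initial: y = -4
After step 1 (MAX(y, c)): y = 5
After step 2 (HALVE(p)): y = 5
After step 3 (SQUARE(c)): y = 5
After step 4 (INC(c)): y = 5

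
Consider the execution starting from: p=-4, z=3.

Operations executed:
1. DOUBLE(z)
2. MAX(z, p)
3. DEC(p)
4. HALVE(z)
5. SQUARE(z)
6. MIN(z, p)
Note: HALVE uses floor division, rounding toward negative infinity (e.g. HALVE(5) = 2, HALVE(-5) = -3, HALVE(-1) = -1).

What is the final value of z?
z = -5

Tracing execution:
Step 1: DOUBLE(z) → z = 6
Step 2: MAX(z, p) → z = 6
Step 3: DEC(p) → z = 6
Step 4: HALVE(z) → z = 3
Step 5: SQUARE(z) → z = 9
Step 6: MIN(z, p) → z = -5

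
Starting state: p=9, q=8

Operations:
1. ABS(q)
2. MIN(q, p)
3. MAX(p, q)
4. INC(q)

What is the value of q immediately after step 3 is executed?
q = 8

Tracing q through execution:
Initial: q = 8
After step 1 (ABS(q)): q = 8
After step 2 (MIN(q, p)): q = 8
After step 3 (MAX(p, q)): q = 8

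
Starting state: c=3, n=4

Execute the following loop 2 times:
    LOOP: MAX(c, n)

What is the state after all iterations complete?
c=4, n=4

Iteration trace:
Start: c=3, n=4
After iteration 1: c=4, n=4
After iteration 2: c=4, n=4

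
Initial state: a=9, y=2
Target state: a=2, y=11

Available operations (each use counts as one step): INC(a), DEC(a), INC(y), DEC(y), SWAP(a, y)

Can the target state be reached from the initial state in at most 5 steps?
Yes

Path (3 steps): INC(a) → INC(a) → SWAP(a, y)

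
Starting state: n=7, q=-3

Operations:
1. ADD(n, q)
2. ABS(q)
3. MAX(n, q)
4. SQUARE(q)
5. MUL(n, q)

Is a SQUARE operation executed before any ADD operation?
No

First SQUARE: step 4
First ADD: step 1
Since 4 > 1, ADD comes first.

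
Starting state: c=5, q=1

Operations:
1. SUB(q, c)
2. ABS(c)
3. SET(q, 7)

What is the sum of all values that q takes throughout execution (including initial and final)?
0

Values of q at each step:
Initial: q = 1
After step 1: q = -4
After step 2: q = -4
After step 3: q = 7
Sum = 1 + -4 + -4 + 7 = 0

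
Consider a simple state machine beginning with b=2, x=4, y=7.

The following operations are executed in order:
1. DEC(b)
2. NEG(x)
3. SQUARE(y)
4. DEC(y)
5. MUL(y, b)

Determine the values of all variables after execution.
{b: 1, x: -4, y: 48}

Step-by-step execution:
Initial: b=2, x=4, y=7
After step 1 (DEC(b)): b=1, x=4, y=7
After step 2 (NEG(x)): b=1, x=-4, y=7
After step 3 (SQUARE(y)): b=1, x=-4, y=49
After step 4 (DEC(y)): b=1, x=-4, y=48
After step 5 (MUL(y, b)): b=1, x=-4, y=48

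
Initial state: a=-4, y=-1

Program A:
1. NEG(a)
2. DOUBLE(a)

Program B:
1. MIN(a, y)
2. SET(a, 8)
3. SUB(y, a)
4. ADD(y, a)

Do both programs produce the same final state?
Yes

Program A final state: a=8, y=-1
Program B final state: a=8, y=-1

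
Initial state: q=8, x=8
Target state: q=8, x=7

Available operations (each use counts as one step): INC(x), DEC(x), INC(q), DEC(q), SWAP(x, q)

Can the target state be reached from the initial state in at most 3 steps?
Yes

Path (1 step): DEC(x)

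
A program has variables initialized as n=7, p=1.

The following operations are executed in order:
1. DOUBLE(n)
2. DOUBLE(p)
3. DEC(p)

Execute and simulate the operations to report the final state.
{n: 14, p: 1}

Step-by-step execution:
Initial: n=7, p=1
After step 1 (DOUBLE(n)): n=14, p=1
After step 2 (DOUBLE(p)): n=14, p=2
After step 3 (DEC(p)): n=14, p=1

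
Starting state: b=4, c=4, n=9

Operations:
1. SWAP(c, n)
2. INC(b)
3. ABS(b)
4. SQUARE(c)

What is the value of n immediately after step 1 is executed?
n = 4

Tracing n through execution:
Initial: n = 9
After step 1 (SWAP(c, n)): n = 4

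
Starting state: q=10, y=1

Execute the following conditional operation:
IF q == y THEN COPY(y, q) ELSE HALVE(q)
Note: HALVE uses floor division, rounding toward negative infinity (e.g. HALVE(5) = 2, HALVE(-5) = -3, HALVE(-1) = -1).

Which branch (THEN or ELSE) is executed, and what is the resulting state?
Branch: ELSE, Final state: q=5, y=1

Evaluating condition: q == y
q = 10, y = 1
Condition is False, so ELSE branch executes
After HALVE(q): q=5, y=1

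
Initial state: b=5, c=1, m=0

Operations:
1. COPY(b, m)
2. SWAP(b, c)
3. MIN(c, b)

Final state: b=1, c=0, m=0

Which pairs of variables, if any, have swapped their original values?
None

Comparing initial and final values:
m: 0 → 0
c: 1 → 0
b: 5 → 1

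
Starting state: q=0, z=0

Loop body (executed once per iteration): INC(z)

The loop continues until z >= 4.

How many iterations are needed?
4

Tracing iterations:
Initial: q=0, z=0
After iteration 1: q=0, z=1
After iteration 2: q=0, z=2
After iteration 3: q=0, z=3
After iteration 4: q=0, z=4
z >= 4 now holds, so the loop exits after 4 iterations.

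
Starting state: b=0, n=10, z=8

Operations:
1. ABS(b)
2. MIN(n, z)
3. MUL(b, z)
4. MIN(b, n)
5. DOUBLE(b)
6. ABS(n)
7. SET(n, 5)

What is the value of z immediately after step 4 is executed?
z = 8

Tracing z through execution:
Initial: z = 8
After step 1 (ABS(b)): z = 8
After step 2 (MIN(n, z)): z = 8
After step 3 (MUL(b, z)): z = 8
After step 4 (MIN(b, n)): z = 8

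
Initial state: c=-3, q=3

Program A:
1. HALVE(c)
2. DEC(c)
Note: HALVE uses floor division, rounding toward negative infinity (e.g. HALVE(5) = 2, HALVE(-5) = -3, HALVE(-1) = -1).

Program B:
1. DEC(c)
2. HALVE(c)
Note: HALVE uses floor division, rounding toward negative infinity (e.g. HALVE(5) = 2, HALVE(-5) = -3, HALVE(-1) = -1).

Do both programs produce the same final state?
No

Program A final state: c=-3, q=3
Program B final state: c=-2, q=3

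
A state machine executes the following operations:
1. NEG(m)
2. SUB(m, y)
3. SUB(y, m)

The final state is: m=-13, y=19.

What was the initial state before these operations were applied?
m=7, y=6

Working backwards:
Final state: m=-13, y=19
Before step 3 (SUB(y, m)): m=-13, y=6
Before step 2 (SUB(m, y)): m=-7, y=6
Before step 1 (NEG(m)): m=7, y=6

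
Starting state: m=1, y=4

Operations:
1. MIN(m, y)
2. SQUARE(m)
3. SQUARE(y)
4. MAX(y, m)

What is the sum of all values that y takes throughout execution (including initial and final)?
44

Values of y at each step:
Initial: y = 4
After step 1: y = 4
After step 2: y = 4
After step 3: y = 16
After step 4: y = 16
Sum = 4 + 4 + 4 + 16 + 16 = 44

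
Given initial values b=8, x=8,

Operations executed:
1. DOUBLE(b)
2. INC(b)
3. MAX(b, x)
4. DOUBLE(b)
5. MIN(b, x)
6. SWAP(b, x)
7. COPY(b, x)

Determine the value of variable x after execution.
x = 8

Tracing execution:
Step 1: DOUBLE(b) → x = 8
Step 2: INC(b) → x = 8
Step 3: MAX(b, x) → x = 8
Step 4: DOUBLE(b) → x = 8
Step 5: MIN(b, x) → x = 8
Step 6: SWAP(b, x) → x = 8
Step 7: COPY(b, x) → x = 8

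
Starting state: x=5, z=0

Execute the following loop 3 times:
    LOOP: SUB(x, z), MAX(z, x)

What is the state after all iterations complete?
x=-5, z=5

Iteration trace:
Start: x=5, z=0
After iteration 1: x=5, z=5
After iteration 2: x=0, z=5
After iteration 3: x=-5, z=5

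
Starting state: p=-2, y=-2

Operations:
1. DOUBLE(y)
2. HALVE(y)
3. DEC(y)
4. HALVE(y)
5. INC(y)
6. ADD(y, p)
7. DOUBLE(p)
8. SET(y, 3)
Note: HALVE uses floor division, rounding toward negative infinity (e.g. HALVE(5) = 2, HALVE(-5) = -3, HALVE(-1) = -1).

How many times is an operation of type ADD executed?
1

Counting ADD operations:
Step 6: ADD(y, p) ← ADD
Total: 1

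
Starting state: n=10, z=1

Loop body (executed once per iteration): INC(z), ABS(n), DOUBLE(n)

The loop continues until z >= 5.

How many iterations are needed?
4

Tracing iterations:
Initial: n=10, z=1
After iteration 1: n=20, z=2
After iteration 2: n=40, z=3
After iteration 3: n=80, z=4
After iteration 4: n=160, z=5
z >= 5 now holds, so the loop exits after 4 iterations.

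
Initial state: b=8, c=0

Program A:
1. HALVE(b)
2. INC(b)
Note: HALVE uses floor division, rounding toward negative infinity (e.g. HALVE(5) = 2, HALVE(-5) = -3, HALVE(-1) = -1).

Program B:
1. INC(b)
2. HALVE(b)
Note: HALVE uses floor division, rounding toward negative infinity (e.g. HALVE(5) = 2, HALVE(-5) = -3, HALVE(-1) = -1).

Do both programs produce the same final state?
No

Program A final state: b=5, c=0
Program B final state: b=4, c=0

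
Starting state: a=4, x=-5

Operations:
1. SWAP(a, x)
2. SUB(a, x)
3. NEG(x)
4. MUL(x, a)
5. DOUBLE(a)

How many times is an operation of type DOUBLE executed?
1

Counting DOUBLE operations:
Step 5: DOUBLE(a) ← DOUBLE
Total: 1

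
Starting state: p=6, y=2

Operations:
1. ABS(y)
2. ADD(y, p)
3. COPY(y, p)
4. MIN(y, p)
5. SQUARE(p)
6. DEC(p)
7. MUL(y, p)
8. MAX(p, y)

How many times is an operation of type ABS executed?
1

Counting ABS operations:
Step 1: ABS(y) ← ABS
Total: 1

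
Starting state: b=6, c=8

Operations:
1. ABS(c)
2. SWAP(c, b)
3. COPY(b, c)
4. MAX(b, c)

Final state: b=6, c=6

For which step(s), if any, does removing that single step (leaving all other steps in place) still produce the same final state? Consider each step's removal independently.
Step(s) 1, 4

Testing removal of each single step:
Without step 1: final = b=6, c=6 (same)
Without step 2: final = b=8, c=8 (different)
Without step 3: final = b=8, c=6 (different)
Without step 4: final = b=6, c=6 (same)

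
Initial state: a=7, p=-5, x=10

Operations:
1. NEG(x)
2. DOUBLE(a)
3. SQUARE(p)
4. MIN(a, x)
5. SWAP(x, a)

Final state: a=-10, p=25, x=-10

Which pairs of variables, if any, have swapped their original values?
None

Comparing initial and final values:
p: -5 → 25
a: 7 → -10
x: 10 → -10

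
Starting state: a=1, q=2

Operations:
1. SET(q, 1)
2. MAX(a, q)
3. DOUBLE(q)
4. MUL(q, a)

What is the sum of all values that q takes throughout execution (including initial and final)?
8

Values of q at each step:
Initial: q = 2
After step 1: q = 1
After step 2: q = 1
After step 3: q = 2
After step 4: q = 2
Sum = 2 + 1 + 1 + 2 + 2 = 8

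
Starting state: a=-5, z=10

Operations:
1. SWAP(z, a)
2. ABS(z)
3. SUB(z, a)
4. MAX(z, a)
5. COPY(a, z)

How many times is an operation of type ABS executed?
1

Counting ABS operations:
Step 2: ABS(z) ← ABS
Total: 1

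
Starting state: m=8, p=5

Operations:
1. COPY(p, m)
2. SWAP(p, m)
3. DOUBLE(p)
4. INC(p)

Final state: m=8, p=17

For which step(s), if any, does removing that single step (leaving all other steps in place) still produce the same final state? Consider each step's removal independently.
Step(s) 2

Testing removal of each single step:
Without step 1: final = m=5, p=17 (different)
Without step 2: final = m=8, p=17 (same)
Without step 3: final = m=8, p=9 (different)
Without step 4: final = m=8, p=16 (different)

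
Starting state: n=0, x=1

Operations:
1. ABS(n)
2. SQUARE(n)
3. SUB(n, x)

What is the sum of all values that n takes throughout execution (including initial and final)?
-1

Values of n at each step:
Initial: n = 0
After step 1: n = 0
After step 2: n = 0
After step 3: n = -1
Sum = 0 + 0 + 0 + -1 = -1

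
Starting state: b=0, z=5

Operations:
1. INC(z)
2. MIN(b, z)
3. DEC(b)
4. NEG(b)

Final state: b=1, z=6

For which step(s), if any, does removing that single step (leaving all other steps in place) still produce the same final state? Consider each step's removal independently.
Step(s) 2

Testing removal of each single step:
Without step 1: final = b=1, z=5 (different)
Without step 2: final = b=1, z=6 (same)
Without step 3: final = b=0, z=6 (different)
Without step 4: final = b=-1, z=6 (different)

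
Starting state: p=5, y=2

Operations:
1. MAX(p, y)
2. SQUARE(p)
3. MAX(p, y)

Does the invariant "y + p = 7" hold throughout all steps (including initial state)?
No, violated after step 2

The invariant is violated after step 2.

State at each step:
Initial: p=5, y=2
After step 1: p=5, y=2
After step 2: p=25, y=2
After step 3: p=25, y=2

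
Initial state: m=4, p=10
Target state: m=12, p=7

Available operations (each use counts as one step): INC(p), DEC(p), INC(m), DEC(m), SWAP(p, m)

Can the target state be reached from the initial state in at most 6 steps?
Yes

Path (6 steps): INC(p) → INC(p) → INC(m) → INC(m) → INC(m) → SWAP(p, m)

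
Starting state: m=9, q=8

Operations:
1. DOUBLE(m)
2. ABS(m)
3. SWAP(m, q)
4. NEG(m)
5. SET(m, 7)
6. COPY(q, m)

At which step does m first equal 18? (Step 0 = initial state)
Step 1

Tracing m:
Initial: m = 9
After step 1: m = 18 ← first occurrence
After step 2: m = 18
After step 3: m = 8
After step 4: m = -8
After step 5: m = 7
After step 6: m = 7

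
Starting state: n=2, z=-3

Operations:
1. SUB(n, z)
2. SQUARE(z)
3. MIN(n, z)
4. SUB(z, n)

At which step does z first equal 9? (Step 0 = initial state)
Step 2

Tracing z:
Initial: z = -3
After step 1: z = -3
After step 2: z = 9 ← first occurrence
After step 3: z = 9
After step 4: z = 4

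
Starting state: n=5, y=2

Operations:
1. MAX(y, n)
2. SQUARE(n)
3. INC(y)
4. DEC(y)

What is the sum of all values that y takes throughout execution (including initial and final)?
23

Values of y at each step:
Initial: y = 2
After step 1: y = 5
After step 2: y = 5
After step 3: y = 6
After step 4: y = 5
Sum = 2 + 5 + 5 + 6 + 5 = 23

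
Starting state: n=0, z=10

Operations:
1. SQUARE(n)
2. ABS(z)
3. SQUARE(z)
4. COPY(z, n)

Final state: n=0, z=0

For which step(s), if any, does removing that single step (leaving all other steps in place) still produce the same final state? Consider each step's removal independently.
Step(s) 1, 2, 3

Testing removal of each single step:
Without step 1: final = n=0, z=0 (same)
Without step 2: final = n=0, z=0 (same)
Without step 3: final = n=0, z=0 (same)
Without step 4: final = n=0, z=100 (different)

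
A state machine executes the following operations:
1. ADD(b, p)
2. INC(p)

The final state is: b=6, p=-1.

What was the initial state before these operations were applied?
b=8, p=-2

Working backwards:
Final state: b=6, p=-1
Before step 2 (INC(p)): b=6, p=-2
Before step 1 (ADD(b, p)): b=8, p=-2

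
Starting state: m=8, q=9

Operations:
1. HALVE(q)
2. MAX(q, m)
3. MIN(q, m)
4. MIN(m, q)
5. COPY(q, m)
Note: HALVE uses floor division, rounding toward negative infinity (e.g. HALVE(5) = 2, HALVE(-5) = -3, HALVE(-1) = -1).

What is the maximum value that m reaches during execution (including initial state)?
8

Values of m at each step:
Initial: m = 8 ← maximum
After step 1: m = 8
After step 2: m = 8
After step 3: m = 8
After step 4: m = 8
After step 5: m = 8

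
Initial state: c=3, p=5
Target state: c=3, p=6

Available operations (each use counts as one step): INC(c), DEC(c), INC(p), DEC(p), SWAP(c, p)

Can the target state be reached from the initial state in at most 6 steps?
Yes

Path (1 step): INC(p)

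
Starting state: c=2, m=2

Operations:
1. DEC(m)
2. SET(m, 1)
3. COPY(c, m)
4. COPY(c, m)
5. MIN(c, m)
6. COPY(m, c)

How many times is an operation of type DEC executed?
1

Counting DEC operations:
Step 1: DEC(m) ← DEC
Total: 1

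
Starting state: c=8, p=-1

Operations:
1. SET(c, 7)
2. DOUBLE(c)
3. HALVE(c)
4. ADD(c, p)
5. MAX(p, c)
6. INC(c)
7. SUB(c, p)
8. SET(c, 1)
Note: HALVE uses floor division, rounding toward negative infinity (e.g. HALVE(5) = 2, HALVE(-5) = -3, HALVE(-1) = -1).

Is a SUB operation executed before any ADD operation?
No

First SUB: step 7
First ADD: step 4
Since 7 > 4, ADD comes first.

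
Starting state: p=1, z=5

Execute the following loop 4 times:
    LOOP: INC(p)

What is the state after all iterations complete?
p=5, z=5

Iteration trace:
Start: p=1, z=5
After iteration 1: p=2, z=5
After iteration 2: p=3, z=5
After iteration 3: p=4, z=5
After iteration 4: p=5, z=5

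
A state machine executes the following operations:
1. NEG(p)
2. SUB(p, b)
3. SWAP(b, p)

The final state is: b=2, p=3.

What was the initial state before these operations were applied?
b=3, p=-5

Working backwards:
Final state: b=2, p=3
Before step 3 (SWAP(b, p)): b=3, p=2
Before step 2 (SUB(p, b)): b=3, p=5
Before step 1 (NEG(p)): b=3, p=-5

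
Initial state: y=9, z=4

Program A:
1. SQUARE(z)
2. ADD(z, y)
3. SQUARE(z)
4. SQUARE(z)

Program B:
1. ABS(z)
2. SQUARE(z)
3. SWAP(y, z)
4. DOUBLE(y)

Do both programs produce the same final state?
No

Program A final state: y=9, z=390625
Program B final state: y=32, z=9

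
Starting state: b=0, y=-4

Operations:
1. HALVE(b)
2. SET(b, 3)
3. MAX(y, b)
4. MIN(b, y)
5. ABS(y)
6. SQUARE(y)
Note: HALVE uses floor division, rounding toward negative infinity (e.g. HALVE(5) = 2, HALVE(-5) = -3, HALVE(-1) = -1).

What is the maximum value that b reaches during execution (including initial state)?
3

Values of b at each step:
Initial: b = 0
After step 1: b = 0
After step 2: b = 3 ← maximum
After step 3: b = 3
After step 4: b = 3
After step 5: b = 3
After step 6: b = 3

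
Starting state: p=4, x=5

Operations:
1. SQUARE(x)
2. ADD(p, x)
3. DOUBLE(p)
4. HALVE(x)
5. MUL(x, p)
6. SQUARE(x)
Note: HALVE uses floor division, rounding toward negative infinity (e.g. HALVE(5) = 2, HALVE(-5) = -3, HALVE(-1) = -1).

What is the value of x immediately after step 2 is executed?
x = 25

Tracing x through execution:
Initial: x = 5
After step 1 (SQUARE(x)): x = 25
After step 2 (ADD(p, x)): x = 25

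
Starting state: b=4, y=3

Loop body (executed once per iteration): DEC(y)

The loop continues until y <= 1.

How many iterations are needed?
2

Tracing iterations:
Initial: b=4, y=3
After iteration 1: b=4, y=2
After iteration 2: b=4, y=1
y <= 1 now holds, so the loop exits after 2 iterations.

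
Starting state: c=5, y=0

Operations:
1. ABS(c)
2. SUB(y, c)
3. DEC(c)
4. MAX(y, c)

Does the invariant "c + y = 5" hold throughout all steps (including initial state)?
No, violated after step 2

The invariant is violated after step 2.

State at each step:
Initial: c=5, y=0
After step 1: c=5, y=0
After step 2: c=5, y=-5
After step 3: c=4, y=-5
After step 4: c=4, y=4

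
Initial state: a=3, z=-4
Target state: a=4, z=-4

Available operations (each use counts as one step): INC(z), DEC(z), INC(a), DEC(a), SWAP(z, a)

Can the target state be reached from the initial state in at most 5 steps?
Yes

Path (1 step): INC(a)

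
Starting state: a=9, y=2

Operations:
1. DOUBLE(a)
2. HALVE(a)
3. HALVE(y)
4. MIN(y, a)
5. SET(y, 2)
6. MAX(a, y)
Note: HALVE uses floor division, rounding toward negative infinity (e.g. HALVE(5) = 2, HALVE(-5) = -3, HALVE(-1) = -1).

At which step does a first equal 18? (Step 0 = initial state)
Step 1

Tracing a:
Initial: a = 9
After step 1: a = 18 ← first occurrence
After step 2: a = 9
After step 3: a = 9
After step 4: a = 9
After step 5: a = 9
After step 6: a = 9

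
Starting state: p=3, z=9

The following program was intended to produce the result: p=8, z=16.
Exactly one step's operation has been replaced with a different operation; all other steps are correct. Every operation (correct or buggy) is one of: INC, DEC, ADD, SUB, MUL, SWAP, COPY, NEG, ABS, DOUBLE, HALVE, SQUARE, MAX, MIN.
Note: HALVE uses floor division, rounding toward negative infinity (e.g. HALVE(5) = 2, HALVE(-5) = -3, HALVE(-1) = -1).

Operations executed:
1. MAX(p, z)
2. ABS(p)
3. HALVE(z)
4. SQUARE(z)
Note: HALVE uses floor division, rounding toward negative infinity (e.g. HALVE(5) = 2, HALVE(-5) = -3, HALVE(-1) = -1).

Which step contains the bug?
Step 2

Trace with buggy code:
Initial: p=3, z=9
After step 1: p=9, z=9
After step 2: p=9, z=9
After step 3: p=9, z=4
After step 4: p=9, z=16
Actual final p=9, z=16 ≠ expected p=8, z=16.
Step 2 is the only position where a single-operation replacement can produce the expected result.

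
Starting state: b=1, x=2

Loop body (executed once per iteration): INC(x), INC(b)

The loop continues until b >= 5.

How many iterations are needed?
4

Tracing iterations:
Initial: b=1, x=2
After iteration 1: b=2, x=3
After iteration 2: b=3, x=4
After iteration 3: b=4, x=5
After iteration 4: b=5, x=6
b >= 5 now holds, so the loop exits after 4 iterations.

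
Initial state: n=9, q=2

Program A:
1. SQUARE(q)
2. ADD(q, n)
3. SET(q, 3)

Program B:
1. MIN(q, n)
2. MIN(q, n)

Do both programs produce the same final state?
No

Program A final state: n=9, q=3
Program B final state: n=9, q=2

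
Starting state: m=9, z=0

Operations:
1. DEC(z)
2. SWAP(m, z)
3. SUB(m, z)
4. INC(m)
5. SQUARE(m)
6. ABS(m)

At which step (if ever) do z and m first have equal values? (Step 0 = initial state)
Never

z and m never become equal during execution.

Comparing values at each step:
Initial: z=0, m=9
After step 1: z=-1, m=9
After step 2: z=9, m=-1
After step 3: z=9, m=-10
After step 4: z=9, m=-9
After step 5: z=9, m=81
After step 6: z=9, m=81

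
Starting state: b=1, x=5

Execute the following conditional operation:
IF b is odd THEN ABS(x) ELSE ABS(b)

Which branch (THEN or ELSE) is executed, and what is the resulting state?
Branch: THEN, Final state: b=1, x=5

Evaluating condition: b is odd
Condition is True, so THEN branch executes
After ABS(x): b=1, x=5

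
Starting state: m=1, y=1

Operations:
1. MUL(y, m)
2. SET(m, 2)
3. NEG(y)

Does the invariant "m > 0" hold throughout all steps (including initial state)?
Yes

The invariant holds at every step.

State at each step:
Initial: m=1, y=1
After step 1: m=1, y=1
After step 2: m=2, y=1
After step 3: m=2, y=-1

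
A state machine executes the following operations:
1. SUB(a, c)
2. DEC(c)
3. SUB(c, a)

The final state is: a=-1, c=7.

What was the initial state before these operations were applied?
a=6, c=7

Working backwards:
Final state: a=-1, c=7
Before step 3 (SUB(c, a)): a=-1, c=6
Before step 2 (DEC(c)): a=-1, c=7
Before step 1 (SUB(a, c)): a=6, c=7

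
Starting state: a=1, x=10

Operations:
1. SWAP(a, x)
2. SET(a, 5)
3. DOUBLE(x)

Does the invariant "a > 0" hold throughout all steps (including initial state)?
Yes

The invariant holds at every step.

State at each step:
Initial: a=1, x=10
After step 1: a=10, x=1
After step 2: a=5, x=1
After step 3: a=5, x=2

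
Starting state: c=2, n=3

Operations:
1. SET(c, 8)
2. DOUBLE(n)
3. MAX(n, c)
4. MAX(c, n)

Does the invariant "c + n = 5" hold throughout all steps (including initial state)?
No, violated after step 1

The invariant is violated after step 1.

State at each step:
Initial: c=2, n=3
After step 1: c=8, n=3
After step 2: c=8, n=6
After step 3: c=8, n=8
After step 4: c=8, n=8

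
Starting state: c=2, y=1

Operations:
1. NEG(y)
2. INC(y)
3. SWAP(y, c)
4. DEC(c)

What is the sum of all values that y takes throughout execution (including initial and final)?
4

Values of y at each step:
Initial: y = 1
After step 1: y = -1
After step 2: y = 0
After step 3: y = 2
After step 4: y = 2
Sum = 1 + -1 + 0 + 2 + 2 = 4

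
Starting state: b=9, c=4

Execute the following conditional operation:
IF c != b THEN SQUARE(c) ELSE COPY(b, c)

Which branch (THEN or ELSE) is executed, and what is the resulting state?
Branch: THEN, Final state: b=9, c=16

Evaluating condition: c != b
c = 4, b = 9
Condition is True, so THEN branch executes
After SQUARE(c): b=9, c=16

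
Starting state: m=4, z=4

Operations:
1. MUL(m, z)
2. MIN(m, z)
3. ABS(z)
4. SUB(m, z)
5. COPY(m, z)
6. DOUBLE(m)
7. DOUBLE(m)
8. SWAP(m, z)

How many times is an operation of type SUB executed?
1

Counting SUB operations:
Step 4: SUB(m, z) ← SUB
Total: 1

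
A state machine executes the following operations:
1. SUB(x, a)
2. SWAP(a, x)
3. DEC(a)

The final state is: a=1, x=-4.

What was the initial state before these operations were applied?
a=-4, x=-2

Working backwards:
Final state: a=1, x=-4
Before step 3 (DEC(a)): a=2, x=-4
Before step 2 (SWAP(a, x)): a=-4, x=2
Before step 1 (SUB(x, a)): a=-4, x=-2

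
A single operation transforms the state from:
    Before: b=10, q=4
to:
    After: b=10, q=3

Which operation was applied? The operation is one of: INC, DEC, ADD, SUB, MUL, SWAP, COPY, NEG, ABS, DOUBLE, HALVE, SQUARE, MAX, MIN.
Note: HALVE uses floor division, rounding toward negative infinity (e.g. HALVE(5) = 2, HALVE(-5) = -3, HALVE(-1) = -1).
DEC(q)

Analyzing the change:
Before: b=10, q=4
After: b=10, q=3
Variable q changed from 4 to 3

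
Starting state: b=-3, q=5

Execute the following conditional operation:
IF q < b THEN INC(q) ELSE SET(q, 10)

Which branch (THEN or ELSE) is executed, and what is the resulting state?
Branch: ELSE, Final state: b=-3, q=10

Evaluating condition: q < b
q = 5, b = -3
Condition is False, so ELSE branch executes
After SET(q, 10): b=-3, q=10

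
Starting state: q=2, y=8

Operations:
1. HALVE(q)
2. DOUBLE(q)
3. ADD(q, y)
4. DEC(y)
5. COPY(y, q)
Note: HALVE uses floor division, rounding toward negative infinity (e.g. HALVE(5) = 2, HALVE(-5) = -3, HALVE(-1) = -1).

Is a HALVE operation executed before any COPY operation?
Yes

First HALVE: step 1
First COPY: step 5
Since 1 < 5, HALVE comes first.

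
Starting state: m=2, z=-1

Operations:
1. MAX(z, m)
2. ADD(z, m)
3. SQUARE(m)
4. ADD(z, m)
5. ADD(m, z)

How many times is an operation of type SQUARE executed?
1

Counting SQUARE operations:
Step 3: SQUARE(m) ← SQUARE
Total: 1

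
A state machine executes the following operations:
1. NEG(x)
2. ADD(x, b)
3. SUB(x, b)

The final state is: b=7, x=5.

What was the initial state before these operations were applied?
b=7, x=-5

Working backwards:
Final state: b=7, x=5
Before step 3 (SUB(x, b)): b=7, x=12
Before step 2 (ADD(x, b)): b=7, x=5
Before step 1 (NEG(x)): b=7, x=-5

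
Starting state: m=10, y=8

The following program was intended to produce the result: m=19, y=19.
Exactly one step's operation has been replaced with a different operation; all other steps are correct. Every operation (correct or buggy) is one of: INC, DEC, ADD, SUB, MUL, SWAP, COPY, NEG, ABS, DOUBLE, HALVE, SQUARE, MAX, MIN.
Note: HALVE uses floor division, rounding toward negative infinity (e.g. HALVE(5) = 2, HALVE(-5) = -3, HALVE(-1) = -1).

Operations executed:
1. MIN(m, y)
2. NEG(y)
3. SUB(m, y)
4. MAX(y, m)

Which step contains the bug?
Step 1

Trace with buggy code:
Initial: m=10, y=8
After step 1: m=8, y=8
After step 2: m=8, y=-8
After step 3: m=16, y=-8
After step 4: m=16, y=16
Actual final m=16, y=16 ≠ expected m=19, y=19.
Step 1 is the only position where a single-operation replacement can produce the expected result.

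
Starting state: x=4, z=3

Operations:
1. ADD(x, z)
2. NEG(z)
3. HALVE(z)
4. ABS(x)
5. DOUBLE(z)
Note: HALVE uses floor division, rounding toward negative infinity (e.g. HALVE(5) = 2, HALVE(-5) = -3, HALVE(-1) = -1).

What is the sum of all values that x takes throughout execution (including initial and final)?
39

Values of x at each step:
Initial: x = 4
After step 1: x = 7
After step 2: x = 7
After step 3: x = 7
After step 4: x = 7
After step 5: x = 7
Sum = 4 + 7 + 7 + 7 + 7 + 7 = 39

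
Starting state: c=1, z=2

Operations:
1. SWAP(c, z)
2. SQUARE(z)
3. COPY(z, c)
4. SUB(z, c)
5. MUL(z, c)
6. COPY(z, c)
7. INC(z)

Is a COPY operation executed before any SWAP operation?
No

First COPY: step 3
First SWAP: step 1
Since 3 > 1, SWAP comes first.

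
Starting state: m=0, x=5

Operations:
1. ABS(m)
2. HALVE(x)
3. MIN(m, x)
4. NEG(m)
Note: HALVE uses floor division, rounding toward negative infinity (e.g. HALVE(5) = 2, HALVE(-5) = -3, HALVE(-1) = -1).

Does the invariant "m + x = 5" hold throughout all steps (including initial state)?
No, violated after step 2

The invariant is violated after step 2.

State at each step:
Initial: m=0, x=5
After step 1: m=0, x=5
After step 2: m=0, x=2
After step 3: m=0, x=2
After step 4: m=0, x=2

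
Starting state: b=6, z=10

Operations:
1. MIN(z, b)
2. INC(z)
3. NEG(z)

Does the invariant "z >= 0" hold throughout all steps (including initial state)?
No, violated after step 3

The invariant is violated after step 3.

State at each step:
Initial: b=6, z=10
After step 1: b=6, z=6
After step 2: b=6, z=7
After step 3: b=6, z=-7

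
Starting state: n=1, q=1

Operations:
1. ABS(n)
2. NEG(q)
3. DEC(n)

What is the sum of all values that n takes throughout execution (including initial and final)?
3

Values of n at each step:
Initial: n = 1
After step 1: n = 1
After step 2: n = 1
After step 3: n = 0
Sum = 1 + 1 + 1 + 0 = 3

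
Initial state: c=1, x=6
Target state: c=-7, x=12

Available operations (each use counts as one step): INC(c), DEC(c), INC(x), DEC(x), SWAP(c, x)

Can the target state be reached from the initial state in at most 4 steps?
No

The target state cannot be reached within 4 steps.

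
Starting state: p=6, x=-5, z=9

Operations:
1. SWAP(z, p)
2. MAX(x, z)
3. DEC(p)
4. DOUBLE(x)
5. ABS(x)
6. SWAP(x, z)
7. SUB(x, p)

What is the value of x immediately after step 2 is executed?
x = 6

Tracing x through execution:
Initial: x = -5
After step 1 (SWAP(z, p)): x = -5
After step 2 (MAX(x, z)): x = 6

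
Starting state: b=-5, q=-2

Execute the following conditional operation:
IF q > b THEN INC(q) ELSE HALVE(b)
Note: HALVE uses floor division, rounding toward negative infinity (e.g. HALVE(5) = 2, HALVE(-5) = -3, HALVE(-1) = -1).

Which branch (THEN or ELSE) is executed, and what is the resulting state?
Branch: THEN, Final state: b=-5, q=-1

Evaluating condition: q > b
q = -2, b = -5
Condition is True, so THEN branch executes
After INC(q): b=-5, q=-1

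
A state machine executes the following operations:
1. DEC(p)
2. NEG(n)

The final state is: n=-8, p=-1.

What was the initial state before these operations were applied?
n=8, p=0

Working backwards:
Final state: n=-8, p=-1
Before step 2 (NEG(n)): n=8, p=-1
Before step 1 (DEC(p)): n=8, p=0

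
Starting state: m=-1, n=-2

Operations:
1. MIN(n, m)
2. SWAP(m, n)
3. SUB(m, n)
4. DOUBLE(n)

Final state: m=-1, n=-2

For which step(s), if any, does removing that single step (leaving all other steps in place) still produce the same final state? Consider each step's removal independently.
Step(s) 1

Testing removal of each single step:
Without step 1: final = m=-1, n=-2 (same)
Without step 2: final = m=1, n=-4 (different)
Without step 3: final = m=-2, n=-2 (different)
Without step 4: final = m=-1, n=-1 (different)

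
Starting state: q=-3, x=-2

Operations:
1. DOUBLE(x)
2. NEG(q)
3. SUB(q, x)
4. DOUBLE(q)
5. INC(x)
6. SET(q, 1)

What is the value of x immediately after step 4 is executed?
x = -4

Tracing x through execution:
Initial: x = -2
After step 1 (DOUBLE(x)): x = -4
After step 2 (NEG(q)): x = -4
After step 3 (SUB(q, x)): x = -4
After step 4 (DOUBLE(q)): x = -4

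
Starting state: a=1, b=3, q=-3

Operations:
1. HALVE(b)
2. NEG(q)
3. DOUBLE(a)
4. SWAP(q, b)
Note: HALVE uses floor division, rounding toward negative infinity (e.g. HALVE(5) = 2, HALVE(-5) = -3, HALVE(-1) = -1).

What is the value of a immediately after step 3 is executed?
a = 2

Tracing a through execution:
Initial: a = 1
After step 1 (HALVE(b)): a = 1
After step 2 (NEG(q)): a = 1
After step 3 (DOUBLE(a)): a = 2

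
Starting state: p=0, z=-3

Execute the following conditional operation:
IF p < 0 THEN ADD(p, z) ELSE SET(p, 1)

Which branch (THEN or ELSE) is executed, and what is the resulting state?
Branch: ELSE, Final state: p=1, z=-3

Evaluating condition: p < 0
p = 0
Condition is False, so ELSE branch executes
After SET(p, 1): p=1, z=-3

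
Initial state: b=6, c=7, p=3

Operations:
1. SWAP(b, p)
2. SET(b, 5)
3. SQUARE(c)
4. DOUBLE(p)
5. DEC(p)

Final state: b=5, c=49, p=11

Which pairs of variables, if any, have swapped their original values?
None

Comparing initial and final values:
b: 6 → 5
c: 7 → 49
p: 3 → 11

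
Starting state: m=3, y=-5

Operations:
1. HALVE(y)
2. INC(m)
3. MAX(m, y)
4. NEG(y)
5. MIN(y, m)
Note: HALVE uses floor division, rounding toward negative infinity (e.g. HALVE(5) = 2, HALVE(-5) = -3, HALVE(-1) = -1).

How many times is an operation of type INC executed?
1

Counting INC operations:
Step 2: INC(m) ← INC
Total: 1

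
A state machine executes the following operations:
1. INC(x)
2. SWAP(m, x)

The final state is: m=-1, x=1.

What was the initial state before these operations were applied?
m=1, x=-2

Working backwards:
Final state: m=-1, x=1
Before step 2 (SWAP(m, x)): m=1, x=-1
Before step 1 (INC(x)): m=1, x=-2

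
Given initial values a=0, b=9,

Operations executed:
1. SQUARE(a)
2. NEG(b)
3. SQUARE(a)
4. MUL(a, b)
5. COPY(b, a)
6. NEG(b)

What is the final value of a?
a = 0

Tracing execution:
Step 1: SQUARE(a) → a = 0
Step 2: NEG(b) → a = 0
Step 3: SQUARE(a) → a = 0
Step 4: MUL(a, b) → a = 0
Step 5: COPY(b, a) → a = 0
Step 6: NEG(b) → a = 0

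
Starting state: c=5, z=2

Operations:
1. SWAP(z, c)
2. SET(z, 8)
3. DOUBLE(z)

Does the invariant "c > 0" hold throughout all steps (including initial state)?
Yes

The invariant holds at every step.

State at each step:
Initial: c=5, z=2
After step 1: c=2, z=5
After step 2: c=2, z=8
After step 3: c=2, z=16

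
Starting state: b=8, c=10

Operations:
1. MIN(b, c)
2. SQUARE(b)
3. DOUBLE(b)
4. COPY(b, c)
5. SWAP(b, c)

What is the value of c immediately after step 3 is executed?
c = 10

Tracing c through execution:
Initial: c = 10
After step 1 (MIN(b, c)): c = 10
After step 2 (SQUARE(b)): c = 10
After step 3 (DOUBLE(b)): c = 10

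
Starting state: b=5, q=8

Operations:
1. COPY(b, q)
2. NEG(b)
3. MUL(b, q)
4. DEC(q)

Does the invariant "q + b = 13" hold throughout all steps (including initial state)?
No, violated after step 1

The invariant is violated after step 1.

State at each step:
Initial: b=5, q=8
After step 1: b=8, q=8
After step 2: b=-8, q=8
After step 3: b=-64, q=8
After step 4: b=-64, q=7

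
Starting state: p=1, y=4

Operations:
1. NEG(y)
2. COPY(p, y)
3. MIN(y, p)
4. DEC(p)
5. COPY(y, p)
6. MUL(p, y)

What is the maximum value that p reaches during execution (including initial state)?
25

Values of p at each step:
Initial: p = 1
After step 1: p = 1
After step 2: p = -4
After step 3: p = -4
After step 4: p = -5
After step 5: p = -5
After step 6: p = 25 ← maximum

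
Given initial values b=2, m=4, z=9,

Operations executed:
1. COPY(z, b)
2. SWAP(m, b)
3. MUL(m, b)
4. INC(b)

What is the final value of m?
m = 8

Tracing execution:
Step 1: COPY(z, b) → m = 4
Step 2: SWAP(m, b) → m = 2
Step 3: MUL(m, b) → m = 8
Step 4: INC(b) → m = 8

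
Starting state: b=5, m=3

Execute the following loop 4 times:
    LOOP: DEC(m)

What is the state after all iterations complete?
b=5, m=-1

Iteration trace:
Start: b=5, m=3
After iteration 1: b=5, m=2
After iteration 2: b=5, m=1
After iteration 3: b=5, m=0
After iteration 4: b=5, m=-1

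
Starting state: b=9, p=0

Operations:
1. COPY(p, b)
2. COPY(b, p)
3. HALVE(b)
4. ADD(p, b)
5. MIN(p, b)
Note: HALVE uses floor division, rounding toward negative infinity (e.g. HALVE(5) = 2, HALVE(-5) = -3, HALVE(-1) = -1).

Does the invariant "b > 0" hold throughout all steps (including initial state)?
Yes

The invariant holds at every step.

State at each step:
Initial: b=9, p=0
After step 1: b=9, p=9
After step 2: b=9, p=9
After step 3: b=4, p=9
After step 4: b=4, p=13
After step 5: b=4, p=4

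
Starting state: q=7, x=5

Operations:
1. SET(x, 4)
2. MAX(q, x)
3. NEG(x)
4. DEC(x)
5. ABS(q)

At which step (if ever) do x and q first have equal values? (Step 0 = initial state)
Never

x and q never become equal during execution.

Comparing values at each step:
Initial: x=5, q=7
After step 1: x=4, q=7
After step 2: x=4, q=7
After step 3: x=-4, q=7
After step 4: x=-5, q=7
After step 5: x=-5, q=7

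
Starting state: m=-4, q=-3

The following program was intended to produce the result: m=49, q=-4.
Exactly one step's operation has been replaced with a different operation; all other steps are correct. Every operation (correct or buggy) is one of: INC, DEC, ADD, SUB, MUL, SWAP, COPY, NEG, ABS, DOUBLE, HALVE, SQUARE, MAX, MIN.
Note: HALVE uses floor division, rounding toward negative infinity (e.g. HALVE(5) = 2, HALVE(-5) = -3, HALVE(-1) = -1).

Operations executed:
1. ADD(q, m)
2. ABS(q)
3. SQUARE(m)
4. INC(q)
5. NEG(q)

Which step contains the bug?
Step 1

Trace with buggy code:
Initial: m=-4, q=-3
After step 1: m=-4, q=-7
After step 2: m=-4, q=7
After step 3: m=16, q=7
After step 4: m=16, q=8
After step 5: m=16, q=-8
Actual final m=16, q=-8 ≠ expected m=49, q=-4.
Step 1 is the only position where a single-operation replacement can produce the expected result.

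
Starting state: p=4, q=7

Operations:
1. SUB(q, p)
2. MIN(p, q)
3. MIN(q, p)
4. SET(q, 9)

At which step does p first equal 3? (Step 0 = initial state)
Step 2

Tracing p:
Initial: p = 4
After step 1: p = 4
After step 2: p = 3 ← first occurrence
After step 3: p = 3
After step 4: p = 3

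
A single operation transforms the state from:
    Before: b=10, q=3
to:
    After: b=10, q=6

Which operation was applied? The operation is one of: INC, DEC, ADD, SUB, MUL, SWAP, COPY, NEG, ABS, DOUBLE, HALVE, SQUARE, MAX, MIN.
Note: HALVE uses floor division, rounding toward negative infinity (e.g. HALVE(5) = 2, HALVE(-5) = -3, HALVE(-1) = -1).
DOUBLE(q)

Analyzing the change:
Before: b=10, q=3
After: b=10, q=6
Variable q changed from 3 to 6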